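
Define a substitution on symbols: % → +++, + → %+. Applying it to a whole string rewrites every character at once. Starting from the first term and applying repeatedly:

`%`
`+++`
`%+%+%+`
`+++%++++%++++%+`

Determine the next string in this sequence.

Rewriting the 15 symbols of +++%++++%++++%+ one by one yields %+ %+ %+ +++ %+ %+ %+ %+ +++ %+ %+ %+ %+ +++ %+; concatenated:

%+%+%++++%+%+%+%++++%+%+%+%++++%+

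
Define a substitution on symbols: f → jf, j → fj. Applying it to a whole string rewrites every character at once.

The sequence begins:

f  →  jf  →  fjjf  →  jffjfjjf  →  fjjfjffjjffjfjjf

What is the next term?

Applying the rule to each of the 16 symbols of fjjfjffjjffjfjjf gives the pieces jf fj fj jf fj jf jf fj fj jf jf fj jf fj fj jf, which concatenate to the answer.

jffjfjjffjjfjffjfjjfjffjjffjfjjf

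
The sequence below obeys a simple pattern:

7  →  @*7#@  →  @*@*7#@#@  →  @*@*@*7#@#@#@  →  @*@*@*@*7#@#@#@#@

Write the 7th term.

Each term wraps the previous one in @* on the left and #@ on the right.
From @*@*@*@*7#@#@#@#@, 2 further steps: @*@*@*@*7#@#@#@#@ → @*@*@*@*@*7#@#@#@#@#@ → (answer).

@*@*@*@*@*@*7#@#@#@#@#@#@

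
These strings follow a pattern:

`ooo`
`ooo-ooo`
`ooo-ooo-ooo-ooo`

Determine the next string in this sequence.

Every step duplicates the string with '-' between the halves.
One more doubling of ooo-ooo-ooo-ooo gives the answer.

ooo-ooo-ooo-ooo-ooo-ooo-ooo-ooo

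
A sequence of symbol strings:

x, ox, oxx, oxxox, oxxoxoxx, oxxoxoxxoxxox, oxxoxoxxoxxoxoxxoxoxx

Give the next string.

From term 3 onward, concatenate the last term with the second-to-last: ox·x = oxx, oxx·ox = oxxox, …
Continuing: oxxoxoxxoxxoxoxxoxoxx · oxxoxoxxoxxox gives term 8.

oxxoxoxxoxxoxoxxoxoxxoxxoxoxxoxxox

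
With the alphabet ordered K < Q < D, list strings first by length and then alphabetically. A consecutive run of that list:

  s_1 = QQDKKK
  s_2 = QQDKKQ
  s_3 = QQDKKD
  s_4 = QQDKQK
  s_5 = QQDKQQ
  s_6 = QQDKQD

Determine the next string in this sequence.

QQDKDK

Treat QQDKQD as a base-3 numeral over the given alphabet and add one, carrying through any trailing D's.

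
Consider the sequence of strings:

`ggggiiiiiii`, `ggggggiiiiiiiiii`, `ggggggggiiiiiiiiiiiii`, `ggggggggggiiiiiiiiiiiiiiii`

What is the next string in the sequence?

Each string has the form g^{2n} i^{3n+1}, where the shown terms are n = 2, 3, 4, 5.
For the next term, n = 6, so the run lengths are 12, 19.

ggggggggggggiiiiiiiiiiiiiiiiiii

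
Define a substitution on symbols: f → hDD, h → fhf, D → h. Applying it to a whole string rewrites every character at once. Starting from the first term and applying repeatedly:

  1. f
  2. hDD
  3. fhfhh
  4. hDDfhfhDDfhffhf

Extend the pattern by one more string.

Replace each of the 15 characters of hDDfhfhDDfhffhf in place — fhf h h hDD fhf hDD fhf h h hDD fhf hDD hDD fhf hDD — and concatenate.

fhfhhhDDfhfhDDfhfhhhDDfhfhDDhDDfhfhDD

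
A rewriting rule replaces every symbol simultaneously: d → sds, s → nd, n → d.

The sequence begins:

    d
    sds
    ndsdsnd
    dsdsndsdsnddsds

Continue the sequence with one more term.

Replace each of the 15 characters of dsdsndsdsnddsds in place — sds nd sds nd d sds nd sds nd d sds sds nd sds nd — and concatenate.

sdsndsdsnddsdsndsdsnddsdssdsndsdsnd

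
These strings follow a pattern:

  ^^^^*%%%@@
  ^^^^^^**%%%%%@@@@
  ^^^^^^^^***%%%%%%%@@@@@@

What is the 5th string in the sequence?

^^^^^^^^^^^^*****%%%%%%%%%%%@@@@@@@@@@

Each string has the form ^^{2n+2} *^{n} %^{2n+1} @^{2n} (n = 1, 2, …).
For term 5, n = 5, so the run lengths are 12, 5, 11, 10.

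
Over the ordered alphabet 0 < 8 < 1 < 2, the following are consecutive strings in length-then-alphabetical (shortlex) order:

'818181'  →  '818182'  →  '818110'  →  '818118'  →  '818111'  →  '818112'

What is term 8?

Stepping forward 2 times from 818112: 818112 → 818120, then the target.

818128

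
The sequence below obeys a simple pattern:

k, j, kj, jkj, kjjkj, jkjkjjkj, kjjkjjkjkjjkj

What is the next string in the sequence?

jkjkjjkjkjjkjjkjkjjkj

From term 3 onward, concatenate the second-to-last term with the last: k·j = kj, j·kj = jkj, …
So term 8 is jkjkjjkj·kjjkjjkjkjjkj.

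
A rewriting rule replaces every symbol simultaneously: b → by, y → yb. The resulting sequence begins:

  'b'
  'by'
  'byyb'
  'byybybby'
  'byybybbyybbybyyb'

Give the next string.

Replace each of the 16 characters of byybybbyybbybyyb in place — by yb yb by yb by by yb yb by by yb by yb yb by — and concatenate.

byybybbyybbybyybybbybyybbyybybby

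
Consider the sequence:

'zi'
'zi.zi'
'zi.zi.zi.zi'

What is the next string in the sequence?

Every step duplicates the string with '.' between the halves.
So the next term is two copies of zi.zi.zi.zi with '.' between the halves.

zi.zi.zi.zi.zi.zi.zi.zi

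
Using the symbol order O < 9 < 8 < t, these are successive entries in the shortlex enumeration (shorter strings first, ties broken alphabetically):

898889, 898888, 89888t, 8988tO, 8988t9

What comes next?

Find the rightmost character of 8988t9 below t, bump it to the next letter, and reset everything to its right to O.

8988t8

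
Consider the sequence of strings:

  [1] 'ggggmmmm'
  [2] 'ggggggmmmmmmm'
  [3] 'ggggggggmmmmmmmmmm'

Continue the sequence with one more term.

ggggggggggmmmmmmmmmmmmm

Each string has the form g^{2n+2} m^{3n+1} (n = 1, 2, …).
For the next term, n = 4, so the run lengths are 10, 13.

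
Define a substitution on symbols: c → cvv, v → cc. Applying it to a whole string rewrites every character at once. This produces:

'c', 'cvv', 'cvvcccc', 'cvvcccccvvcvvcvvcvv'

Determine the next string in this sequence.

cvvcccccvvcvvcvvcvvcvvcccccvvcccccvvcccccvvcccc

Applying the rule to each of the 19 symbols of cvvcccccvvcvvcvvcvv gives the pieces cvv cc cc cvv cvv cvv cvv cvv cc cc cvv cc cc cvv cc cc cvv cc cc, which concatenate to the answer.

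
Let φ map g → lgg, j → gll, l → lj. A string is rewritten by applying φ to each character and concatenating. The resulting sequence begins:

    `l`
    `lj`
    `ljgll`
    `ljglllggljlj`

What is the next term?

ljglllggljljljlgglggljgllljgll

Expanding ljglllggljlj: l→lj, j→gll, g→lgg, l→lj, l→lj, l→lj, g→lgg, g→lgg, l→lj, j→gll, l→lj, j→gll. Concatenated: lj gll lgg lj lj lj lgg lgg lj gll lj gll.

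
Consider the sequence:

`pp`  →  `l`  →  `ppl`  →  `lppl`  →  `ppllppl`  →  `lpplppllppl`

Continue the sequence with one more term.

This is a Fibonacci-style word recurrence s(k) = s(k−2)·s(k−1): e.g. pp·l = ppl.
The next term joins ppllppl and lpplppllppl.

ppllppllpplppllppl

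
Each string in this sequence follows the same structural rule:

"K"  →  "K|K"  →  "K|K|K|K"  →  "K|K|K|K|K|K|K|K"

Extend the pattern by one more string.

Each string is two copies of the previous one joined by '|'.
Doubling K|K|K|K|K|K|K|K with '|' between the halves:

K|K|K|K|K|K|K|K|K|K|K|K|K|K|K|K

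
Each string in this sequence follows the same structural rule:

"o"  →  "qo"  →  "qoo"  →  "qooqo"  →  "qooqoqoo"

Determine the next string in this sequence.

qooqoqooqooqo

This is a Fibonacci-style word recurrence s(k) = s(k−1)·s(k−2): e.g. qo·o = qoo.
The next term joins qooqoqoo and qooqo.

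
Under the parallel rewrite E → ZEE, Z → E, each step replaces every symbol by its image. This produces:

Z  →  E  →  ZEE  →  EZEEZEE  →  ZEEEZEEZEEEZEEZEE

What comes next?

φ(ZEEEZEEZEEEZEEZEE) expands symbol-by-symbol to E ZEE ZEE ZEE E ZEE ZEE E ZEE ZEE ZEE E ZEE ZEE E ZEE ZEE; joining the 17 pieces gives the next term.

EZEEZEEZEEEZEEZEEEZEEZEEZEEEZEEZEEEZEEZEE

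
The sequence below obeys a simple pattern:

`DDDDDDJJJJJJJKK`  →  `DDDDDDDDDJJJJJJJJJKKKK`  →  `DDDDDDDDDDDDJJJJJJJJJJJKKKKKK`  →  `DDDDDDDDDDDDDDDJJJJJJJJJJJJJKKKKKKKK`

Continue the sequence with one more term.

DDDDDDDDDDDDDDDDDDJJJJJJJJJJJJJJJKKKKKKKKKK

The n-th term is 3n D's then 2n+3 J's then 2n-2 K's, where the shown terms are n = 2, 3, 4, 5.
Setting n = 6 gives 18, 15, 10 characters in each block.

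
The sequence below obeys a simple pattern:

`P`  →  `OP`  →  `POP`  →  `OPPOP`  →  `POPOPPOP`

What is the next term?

Each term (from the third on) is the two preceding terms concatenated in order: term 3 = P·OP = POP.
The next term joins OPPOP and POPOPPOP.

OPPOPPOPOPPOP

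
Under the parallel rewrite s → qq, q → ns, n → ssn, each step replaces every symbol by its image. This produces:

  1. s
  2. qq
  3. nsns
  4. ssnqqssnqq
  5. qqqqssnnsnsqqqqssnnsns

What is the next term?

Applying the rule to each of the 22 symbols of qqqqssnnsnsqqqqssnnsns gives the pieces ns ns ns ns qq qq ssn ssn qq ssn qq ns ns ns ns qq qq ssn ssn qq ssn qq, which concatenate to the answer.

nsnsnsnsqqqqssnssnqqssnqqnsnsnsnsqqqqssnssnqqssnqq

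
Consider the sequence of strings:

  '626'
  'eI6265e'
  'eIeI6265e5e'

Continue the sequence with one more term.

Every step adds eI to the front and 5e to the end of the previous string.
One more step from eIeI6265e5e gives the answer.

eIeIeI6265e5e5e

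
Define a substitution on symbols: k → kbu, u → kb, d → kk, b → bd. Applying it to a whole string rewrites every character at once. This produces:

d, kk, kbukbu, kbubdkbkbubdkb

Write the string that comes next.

kbubdkbbdkkkbubdkbubdkbbdkkkbubd

φ(kbubdkbkbubdkb) expands symbol-by-symbol to kbu bd kb bd kk kbu bd kbu bd kb bd kk kbu bd; joining the 14 pieces gives the next term.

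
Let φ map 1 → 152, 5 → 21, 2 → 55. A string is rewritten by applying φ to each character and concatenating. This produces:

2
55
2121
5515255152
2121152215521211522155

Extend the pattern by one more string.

5515255152152215555152212155152551521522155551522121

φ(2121152215521211522155) expands symbol-by-symbol to 55 152 55 152 152 21 55 55 152 21 21 55 152 55 152 152 21 55 55 152 21 21; joining the 22 pieces gives the next term.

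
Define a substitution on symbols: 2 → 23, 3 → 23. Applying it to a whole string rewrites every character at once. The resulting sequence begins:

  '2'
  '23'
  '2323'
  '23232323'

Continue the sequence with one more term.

2323232323232323

Apply φ to 23232323 symbol by symbol: 2→23, 3→23, 2→23, 3→23, 2→23, 3→23, 2→23, 3→23; joined: 23 23 23 23 23 23 23 23.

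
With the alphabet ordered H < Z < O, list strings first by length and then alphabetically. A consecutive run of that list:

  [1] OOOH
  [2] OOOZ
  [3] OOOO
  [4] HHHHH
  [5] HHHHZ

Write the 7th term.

Stepping forward 2 times from HHHHZ: HHHHZ → HHHHO, then the target.

HHHZH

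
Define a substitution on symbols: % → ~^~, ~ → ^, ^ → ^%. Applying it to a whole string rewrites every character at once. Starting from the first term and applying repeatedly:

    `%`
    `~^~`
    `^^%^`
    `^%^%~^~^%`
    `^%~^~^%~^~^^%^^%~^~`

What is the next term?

Applying the rule to each of the 19 symbols of ^%~^~^%~^~^^%^^%~^~ gives the pieces ^% ~^~ ^ ^% ^ ^% ~^~ ^ ^% ^ ^% ^% ~^~ ^% ^% ~^~ ^ ^% ^, which concatenate to the answer.

^%~^~^^%^^%~^~^^%^^%^%~^~^%^%~^~^^%^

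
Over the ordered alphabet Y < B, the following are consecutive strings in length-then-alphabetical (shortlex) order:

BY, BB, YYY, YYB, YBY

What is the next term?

Treat YBY as a base-2 numeral over the given alphabet and add one, carrying through any trailing B's.

YBB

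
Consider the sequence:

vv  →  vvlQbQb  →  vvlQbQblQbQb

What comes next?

vvlQbQblQbQblQbQb

Each term is the previous one with lQbQb appended.
One more step from vvlQbQblQbQb gives the answer.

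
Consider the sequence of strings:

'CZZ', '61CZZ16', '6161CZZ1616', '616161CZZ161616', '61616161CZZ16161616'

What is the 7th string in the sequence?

616161616161CZZ161616161616

Each term wraps the previous one in 61 on the left and 16 on the right.
From 61616161CZZ16161616, 2 further steps: 61616161CZZ16161616 → 6161616161CZZ1616161616 → (answer).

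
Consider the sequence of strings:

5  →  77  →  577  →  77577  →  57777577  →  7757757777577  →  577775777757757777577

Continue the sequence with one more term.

7757757777577577775777757757777577

From term 3 onward, concatenate the second-to-last term with the last: 5·77 = 577, 77·577 = 77577, …
So term 8 is 7757757777577·577775777757757777577.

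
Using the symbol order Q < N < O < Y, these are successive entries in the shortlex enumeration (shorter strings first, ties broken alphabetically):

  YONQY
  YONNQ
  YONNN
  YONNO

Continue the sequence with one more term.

YONNY

Treat YONNO as a base-4 numeral over the given alphabet and add one, carrying through any trailing Y's.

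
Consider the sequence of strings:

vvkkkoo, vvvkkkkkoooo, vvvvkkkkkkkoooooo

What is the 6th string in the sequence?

vvvvvvvkkkkkkkkkkkkkoooooooooooo

The n-th term is n+1 v's then 2n+1 k's then 2n o's (n = 1, 2, …).
Setting n = 6 gives 7, 13, 12 characters in each block.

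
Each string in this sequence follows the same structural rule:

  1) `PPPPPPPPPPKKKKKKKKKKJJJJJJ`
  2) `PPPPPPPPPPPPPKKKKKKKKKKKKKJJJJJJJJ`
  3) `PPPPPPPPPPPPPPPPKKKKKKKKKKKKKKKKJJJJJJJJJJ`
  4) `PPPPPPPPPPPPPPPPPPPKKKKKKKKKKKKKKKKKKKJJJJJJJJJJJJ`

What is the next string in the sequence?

PPPPPPPPPPPPPPPPPPPPPPKKKKKKKKKKKKKKKKKKKKKKJJJJJJJJJJJJJJ

Reading off run lengths: P runs 10, 13, 16, 19; K runs 10, 13, 16, 19; J runs 6, 8, 10, 12 — each is linear in n, where the shown terms are n = 3, 4, 5, 6.
For the next term, n = 7, so the run lengths are 22, 22, 14.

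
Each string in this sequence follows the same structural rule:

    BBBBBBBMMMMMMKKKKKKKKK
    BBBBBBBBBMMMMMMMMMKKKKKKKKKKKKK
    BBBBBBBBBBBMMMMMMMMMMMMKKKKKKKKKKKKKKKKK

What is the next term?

The n-th term is 2n+3 B's then 3n M's then 4n+1 K's, where the shown terms are n = 2, 3, 4.
For the next term, n = 5, so the run lengths are 13, 15, 21.

BBBBBBBBBBBBBMMMMMMMMMMMMMMMKKKKKKKKKKKKKKKKKKKKK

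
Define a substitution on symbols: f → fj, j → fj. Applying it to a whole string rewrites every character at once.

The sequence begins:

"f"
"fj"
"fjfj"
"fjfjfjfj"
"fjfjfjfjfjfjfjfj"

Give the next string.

φ(fjfjfjfjfjfjfjfj) expands symbol-by-symbol to fj fj fj fj fj fj fj fj fj fj fj fj fj fj fj fj; joining the 16 pieces gives the next term.

fjfjfjfjfjfjfjfjfjfjfjfjfjfjfjfj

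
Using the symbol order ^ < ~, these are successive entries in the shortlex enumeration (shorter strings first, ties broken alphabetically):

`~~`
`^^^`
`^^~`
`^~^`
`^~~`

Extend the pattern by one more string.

The successor of ^~~ increments the rightmost position that isn't already ~ and resets every position after it to ^.

~^^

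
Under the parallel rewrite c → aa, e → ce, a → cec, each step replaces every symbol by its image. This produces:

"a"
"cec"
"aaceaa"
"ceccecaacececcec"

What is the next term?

Replace each of the 16 characters of ceccecaacececcec in place — aa ce aa aa ce aa cec cec aa ce aa ce aa aa ce aa — and concatenate.

aaceaaaaceaaceccecaaceaaceaaaaceaa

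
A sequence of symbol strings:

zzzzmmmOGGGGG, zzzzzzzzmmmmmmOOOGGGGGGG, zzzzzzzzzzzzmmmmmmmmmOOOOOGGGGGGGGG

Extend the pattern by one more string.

Each string has the form z^{4n} m^{3n} O^{2n-1} G^{2n+3} (n = 1, 2, …).
Setting n = 4 gives 16, 12, 7, 11 characters in each block.

zzzzzzzzzzzzzzzzmmmmmmmmmmmmOOOOOOOGGGGGGGGGGG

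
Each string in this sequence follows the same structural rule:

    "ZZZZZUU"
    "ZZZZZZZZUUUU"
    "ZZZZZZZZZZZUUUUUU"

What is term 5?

Reading off run lengths: Z runs 5, 8, 11; U runs 2, 4, 6 — each is linear in n (n = 1, 2, …).
For term 5, n = 5, so the run lengths are 17, 10.

ZZZZZZZZZZZZZZZZZUUUUUUUUUU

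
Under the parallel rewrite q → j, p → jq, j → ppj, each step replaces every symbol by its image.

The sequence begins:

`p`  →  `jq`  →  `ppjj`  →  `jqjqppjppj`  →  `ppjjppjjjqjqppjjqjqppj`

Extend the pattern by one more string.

jqjqppjppjjqjqppjppjppjjppjjjqjqppjppjjppjjjqjqppj

φ(ppjjppjjjqjqppjjqjqppj) expands symbol-by-symbol to jq jq ppj ppj jq jq ppj ppj ppj j ppj j jq jq ppj ppj j ppj j jq jq ppj; joining the 22 pieces gives the next term.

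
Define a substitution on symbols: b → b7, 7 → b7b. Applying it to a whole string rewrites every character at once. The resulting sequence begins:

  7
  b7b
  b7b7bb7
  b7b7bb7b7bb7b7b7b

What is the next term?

b7b7bb7b7bb7b7b7bb7b7bb7b7b7bb7b7bb7b7bb7

Replace each of the 17 characters of b7b7bb7b7bb7b7b7b in place — b7 b7b b7 b7b b7 b7 b7b b7 b7b b7 b7 b7b b7 b7b b7 b7b b7 — and concatenate.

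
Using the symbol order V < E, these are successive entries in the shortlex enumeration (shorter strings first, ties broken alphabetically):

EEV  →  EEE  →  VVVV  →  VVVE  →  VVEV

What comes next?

Find the rightmost character of VVEV below E, bump it to the next letter, and reset everything to its right to V.

VVEE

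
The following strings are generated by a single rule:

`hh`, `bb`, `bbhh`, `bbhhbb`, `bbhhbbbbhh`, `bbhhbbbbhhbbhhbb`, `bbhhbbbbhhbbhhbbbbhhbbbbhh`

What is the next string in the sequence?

bbhhbbbbhhbbhhbbbbhhbbbbhhbbhhbbbbhhbbhhbb

From term 3 onward, concatenate the last term with the second-to-last: bb·hh = bbhh, bbhh·bb = bbhhbb, …
So term 8 is bbhhbbbbhhbbhhbbbbhhbbbbhh·bbhhbbbbhhbbhhbb.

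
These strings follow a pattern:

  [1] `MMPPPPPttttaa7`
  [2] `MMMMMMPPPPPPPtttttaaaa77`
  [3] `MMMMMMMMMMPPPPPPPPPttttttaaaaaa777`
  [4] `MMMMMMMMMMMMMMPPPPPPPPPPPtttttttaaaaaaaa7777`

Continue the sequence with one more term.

Reading off run lengths: M runs 2, 6, 10, 14; P runs 5, 7, 9, 11; t runs 4, 5, 6, 7; a runs 2, 4, 6, 8; 7 runs 1, 2, 3, 4 — each is linear in n (n = 1, 2, …).
For the next term, n = 5, so the run lengths are 18, 13, 8, 10, 5.

MMMMMMMMMMMMMMMMMMPPPPPPPPPPPPPttttttttaaaaaaaaaa77777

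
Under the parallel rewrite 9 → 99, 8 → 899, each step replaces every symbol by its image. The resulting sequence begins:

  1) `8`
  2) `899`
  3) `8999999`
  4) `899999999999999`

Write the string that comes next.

φ(899999999999999) expands symbol-by-symbol to 899 99 99 99 99 99 99 99 99 99 99 99 99 99 99; joining the 15 pieces gives the next term.

8999999999999999999999999999999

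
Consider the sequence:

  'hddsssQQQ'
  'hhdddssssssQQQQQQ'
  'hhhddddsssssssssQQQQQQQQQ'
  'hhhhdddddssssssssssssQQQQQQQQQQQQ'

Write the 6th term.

hhhhhhdddddddssssssssssssssssssQQQQQQQQQQQQQQQQQQ

Each string has the form h^{n} d^{n+1} s^{3n} Q^{3n} (n = 1, 2, …).
Setting n = 6 gives 6, 7, 18, 18 characters in each block.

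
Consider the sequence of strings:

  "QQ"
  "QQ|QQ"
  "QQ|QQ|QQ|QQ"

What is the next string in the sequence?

Every step duplicates the string with '|' between the halves.
Doubling QQ|QQ|QQ|QQ with '|' between the halves:

QQ|QQ|QQ|QQ|QQ|QQ|QQ|QQ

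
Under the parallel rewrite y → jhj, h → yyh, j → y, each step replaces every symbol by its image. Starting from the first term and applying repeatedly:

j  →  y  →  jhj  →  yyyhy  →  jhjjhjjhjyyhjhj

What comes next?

Rewriting the 15 symbols of jhjjhjjhjyyhjhj one by one yields y yyh y y yyh y y yyh y jhj jhj yyh y yyh y; concatenated:

yyyhyyyyhyyyyhyjhjjhjyyhyyyhy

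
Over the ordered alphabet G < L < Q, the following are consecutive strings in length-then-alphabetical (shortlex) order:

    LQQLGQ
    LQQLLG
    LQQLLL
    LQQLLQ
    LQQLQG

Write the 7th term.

LQQLQQ

Advancing 2 positions from LQQLQG through LQQLQG → LQQLQL reaches term 7.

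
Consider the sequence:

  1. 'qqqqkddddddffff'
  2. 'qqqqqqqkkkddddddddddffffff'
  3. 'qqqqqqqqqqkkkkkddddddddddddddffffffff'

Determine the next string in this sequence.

Term n consists of 3n+1 q's, followed by 2n-1 k's, followed by 4n+2 d's, followed by 2n+2 f's (n = 1, 2, …).
At n = 4 the blocks have lengths 13, 7, 18, 10.

qqqqqqqqqqqqqkkkkkkkddddddddddddddddddffffffffff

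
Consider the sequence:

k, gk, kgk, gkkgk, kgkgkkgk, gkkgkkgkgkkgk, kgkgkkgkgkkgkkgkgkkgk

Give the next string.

This is a Fibonacci-style word recurrence s(k) = s(k−2)·s(k−1): e.g. k·gk = kgk.
So term 8 is gkkgkkgkgkkgk·kgkgkkgkgkkgkkgkgkkgk.

gkkgkkgkgkkgkkgkgkkgkgkkgkkgkgkkgk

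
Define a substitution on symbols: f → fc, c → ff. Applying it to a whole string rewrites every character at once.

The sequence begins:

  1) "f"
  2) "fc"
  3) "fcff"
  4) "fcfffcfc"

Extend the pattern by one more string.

Apply φ to fcfffcfc symbol by symbol: f→fc, c→ff, f→fc, f→fc, f→fc, c→ff, f→fc, c→ff; joined: fc ff fc fc fc ff fc ff.

fcfffcfcfcfffcff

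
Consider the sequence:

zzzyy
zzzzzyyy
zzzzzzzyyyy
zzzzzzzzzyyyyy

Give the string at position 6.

Term n consists of 2n+1 z's, followed by n+1 y's (n = 1, 2, …).
At n = 6 the blocks have lengths 13, 7.

zzzzzzzzzzzzzyyyyyyy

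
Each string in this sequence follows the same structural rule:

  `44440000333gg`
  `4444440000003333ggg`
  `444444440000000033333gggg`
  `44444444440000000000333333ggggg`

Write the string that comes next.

Reading off run lengths: 4 runs 4, 6, 8, 10; 0 runs 4, 6, 8, 10; 3 runs 3, 4, 5, 6; g runs 2, 3, 4, 5 — each is linear in n, where the shown terms are n = 2, 3, 4, 5.
Setting n = 6 gives 12, 12, 7, 6 characters in each block.

4444444444440000000000003333333gggggg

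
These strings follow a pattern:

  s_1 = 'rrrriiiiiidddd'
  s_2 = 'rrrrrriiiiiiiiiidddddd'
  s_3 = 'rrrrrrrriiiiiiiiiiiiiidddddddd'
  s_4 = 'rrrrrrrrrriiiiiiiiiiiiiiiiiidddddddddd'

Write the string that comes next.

rrrrrrrrrrrriiiiiiiiiiiiiiiiiiiiiidddddddddddd

Each string has the form r^{2n+2} i^{4n+2} d^{2n+2} (n = 1, 2, …).
At n = 5 the blocks have lengths 12, 22, 12.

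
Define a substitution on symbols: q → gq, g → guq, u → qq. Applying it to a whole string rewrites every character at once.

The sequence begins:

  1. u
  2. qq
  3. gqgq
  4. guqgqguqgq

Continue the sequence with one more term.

Expanding guqgqguqgq: g→guq, u→qq, q→gq, g→guq, q→gq, g→guq, u→qq, q→gq, g→guq, q→gq. Concatenated: guq qq gq guq gq guq qq gq guq gq.

guqqqgqguqgqguqqqgqguqgq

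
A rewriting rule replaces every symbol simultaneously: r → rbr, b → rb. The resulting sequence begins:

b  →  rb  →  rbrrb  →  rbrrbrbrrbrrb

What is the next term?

Replace each of the 13 characters of rbrrbrbrrbrrb in place — rbr rb rbr rbr rb rbr rb rbr rbr rb rbr rbr rb — and concatenate.

rbrrbrbrrbrrbrbrrbrbrrbrrbrbrrbrrb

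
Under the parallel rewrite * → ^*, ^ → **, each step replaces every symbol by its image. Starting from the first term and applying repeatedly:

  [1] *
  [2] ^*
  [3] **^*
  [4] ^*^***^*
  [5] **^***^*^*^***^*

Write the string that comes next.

Applying the rule to each of the 16 symbols of **^***^*^*^***^* gives the pieces ^* ^* ** ^* ^* ^* ** ^* ** ^* ** ^* ^* ^* ** ^*, which concatenate to the answer.

^*^***^*^*^***^***^***^*^*^***^*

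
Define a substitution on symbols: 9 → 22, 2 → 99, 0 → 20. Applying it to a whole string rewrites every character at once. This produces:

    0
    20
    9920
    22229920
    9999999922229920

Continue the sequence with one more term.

22222222222222229999999922229920

φ(9999999922229920) expands symbol-by-symbol to 22 22 22 22 22 22 22 22 99 99 99 99 22 22 99 20; joining the 16 pieces gives the next term.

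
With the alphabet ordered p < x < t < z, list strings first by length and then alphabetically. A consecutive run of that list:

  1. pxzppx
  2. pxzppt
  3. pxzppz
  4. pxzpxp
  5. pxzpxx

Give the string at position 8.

pxzptp

Advancing 3 positions from pxzpxx through pxzpxx → pxzpxt → pxzpxz reaches term 8.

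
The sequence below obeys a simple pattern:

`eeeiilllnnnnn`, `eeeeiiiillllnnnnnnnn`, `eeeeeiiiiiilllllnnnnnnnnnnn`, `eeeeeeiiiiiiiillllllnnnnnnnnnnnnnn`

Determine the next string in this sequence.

eeeeeeeiiiiiiiiiilllllllnnnnnnnnnnnnnnnnn

The n-th term is n+2 e's then 2n i's then n+2 l's then 3n+2 n's (n = 1, 2, …).
For the next term, n = 5, so the run lengths are 7, 10, 7, 17.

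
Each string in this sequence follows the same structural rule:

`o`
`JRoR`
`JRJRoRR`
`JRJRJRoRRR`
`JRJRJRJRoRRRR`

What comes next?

Every step adds JR to the front and R to the end of the previous string.
So the next term is JR·JRJRJRJRoRRRR·R.

JRJRJRJRJRoRRRRR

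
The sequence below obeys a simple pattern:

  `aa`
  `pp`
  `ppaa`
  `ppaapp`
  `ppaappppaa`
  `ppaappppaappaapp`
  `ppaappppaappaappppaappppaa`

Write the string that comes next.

ppaappppaappaappppaappppaappaappppaappaapp

Each term (from the third on) is the previous term followed by the one before it: term 3 = pp·aa = ppaa.
Continuing: ppaappppaappaappppaappppaa · ppaappppaappaapp gives term 8.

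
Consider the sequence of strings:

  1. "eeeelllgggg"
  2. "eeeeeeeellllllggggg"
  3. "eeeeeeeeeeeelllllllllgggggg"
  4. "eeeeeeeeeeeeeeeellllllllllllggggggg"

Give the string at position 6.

eeeeeeeeeeeeeeeeeeeeeeeellllllllllllllllllggggggggg

Reading off run lengths: e runs 4, 8, 12, 16; l runs 3, 6, 9, 12; g runs 4, 5, 6, 7 — each is linear in n (n = 1, 2, …).
At n = 6 the blocks have lengths 24, 18, 9.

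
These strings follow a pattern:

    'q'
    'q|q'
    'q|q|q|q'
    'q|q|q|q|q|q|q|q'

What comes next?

s(k+1) = s(k)·|·s(k) — each term doubles the last with '|' between the halves.
Doubling q|q|q|q|q|q|q|q with '|' between the halves:

q|q|q|q|q|q|q|q|q|q|q|q|q|q|q|q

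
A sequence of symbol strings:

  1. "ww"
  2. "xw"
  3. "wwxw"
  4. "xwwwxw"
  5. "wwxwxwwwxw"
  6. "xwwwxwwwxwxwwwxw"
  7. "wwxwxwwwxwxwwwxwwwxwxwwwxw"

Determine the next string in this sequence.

xwwwxwwwxwxwwwxwwwxwxwwwxwxwwwxwwwxwxwwwxw

From term 3 onward, concatenate the second-to-last term with the last: ww·xw = wwxw, xw·wwxw = xwwwxw, …
The next term joins xwwwxwwwxwxwwwxw and wwxwxwwwxwxwwwxwwwxwxwwwxw.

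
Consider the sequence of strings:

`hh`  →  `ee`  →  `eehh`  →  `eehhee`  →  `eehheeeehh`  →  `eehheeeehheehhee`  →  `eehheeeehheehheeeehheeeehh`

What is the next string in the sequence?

This is a Fibonacci-style word recurrence s(k) = s(k−1)·s(k−2): e.g. ee·hh = eehh.
The next term joins eehheeeehheehheeeehheeeehh and eehheeeehheehhee.

eehheeeehheehheeeehheeeehheehheeeehheehhee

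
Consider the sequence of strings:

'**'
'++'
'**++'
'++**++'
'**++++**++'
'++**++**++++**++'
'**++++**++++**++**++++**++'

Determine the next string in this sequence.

++**++**++++**++**++++**++++**++**++++**++

Each term (from the third on) is the two preceding terms concatenated in order: term 3 = **·++ = **++.
So term 8 is ++**++**++++**++·**++++**++++**++**++++**++.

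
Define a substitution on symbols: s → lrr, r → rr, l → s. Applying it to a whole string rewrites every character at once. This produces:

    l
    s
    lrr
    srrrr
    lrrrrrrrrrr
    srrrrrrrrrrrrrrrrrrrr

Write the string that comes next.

lrrrrrrrrrrrrrrrrrrrrrrrrrrrrrrrrrrrrrrrrrr

φ(srrrrrrrrrrrrrrrrrrrr) expands symbol-by-symbol to lrr rr rr rr rr rr rr rr rr rr rr rr rr rr rr rr rr rr rr rr rr; joining the 21 pieces gives the next term.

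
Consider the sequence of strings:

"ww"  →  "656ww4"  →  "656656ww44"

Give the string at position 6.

656656656656656ww44444

Each term wraps the previous one in 656 on the left and 4 on the right.
From 656656ww44, 3 further steps: 656656ww44 → 656656656ww444 → 656656656656ww4444 → (answer).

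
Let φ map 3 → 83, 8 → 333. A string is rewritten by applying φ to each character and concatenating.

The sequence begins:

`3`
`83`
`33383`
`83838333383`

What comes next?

Apply φ to 83838333383 symbol by symbol: 8→333, 3→83, 8→333, 3→83, 8→333, 3→83, 3→83, 3→83, 3→83, 8→333, 3→83; joined: 333 83 333 83 333 83 83 83 83 333 83.

33383333833338383838333383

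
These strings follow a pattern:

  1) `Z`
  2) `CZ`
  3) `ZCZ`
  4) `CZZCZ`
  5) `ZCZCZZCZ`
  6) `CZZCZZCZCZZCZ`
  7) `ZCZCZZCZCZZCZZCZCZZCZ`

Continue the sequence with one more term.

From term 3 onward, concatenate the second-to-last term with the last: Z·CZ = ZCZ, CZ·ZCZ = CZZCZ, …
So term 8 is CZZCZZCZCZZCZ·ZCZCZZCZCZZCZZCZCZZCZ.

CZZCZZCZCZZCZZCZCZZCZCZZCZZCZCZZCZ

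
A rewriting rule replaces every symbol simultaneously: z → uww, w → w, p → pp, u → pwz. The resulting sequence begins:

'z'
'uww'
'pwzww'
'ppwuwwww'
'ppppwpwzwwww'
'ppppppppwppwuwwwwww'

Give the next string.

Replace each of the 19 characters of ppppppppwppwuwwwwww in place — pp pp pp pp pp pp pp pp w pp pp w pwz w w w w w w — and concatenate.

ppppppppppppppppwppppwpwzwwwwww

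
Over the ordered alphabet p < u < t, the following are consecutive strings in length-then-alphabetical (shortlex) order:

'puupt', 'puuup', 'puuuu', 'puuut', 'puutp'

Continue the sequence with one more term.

Treat puutp as a base-3 numeral over the given alphabet and add one, carrying through any trailing t's.

puutu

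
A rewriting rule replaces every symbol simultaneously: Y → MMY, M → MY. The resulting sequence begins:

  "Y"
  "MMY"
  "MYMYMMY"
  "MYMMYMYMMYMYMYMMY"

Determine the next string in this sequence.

Rewriting the 17 symbols of MYMMYMYMMYMYMYMMY one by one yields MY MMY MY MY MMY MY MMY MY MY MMY MY MMY MY MMY MY MY MMY; concatenated:

MYMMYMYMYMMYMYMMYMYMYMMYMYMMYMYMMYMYMYMMY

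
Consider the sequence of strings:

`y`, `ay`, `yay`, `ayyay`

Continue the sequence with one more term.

From term 3 onward, concatenate the second-to-last term with the last: y·ay = yay, ay·yay = ayyay, …
The next term joins yay and ayyay.

yayayyay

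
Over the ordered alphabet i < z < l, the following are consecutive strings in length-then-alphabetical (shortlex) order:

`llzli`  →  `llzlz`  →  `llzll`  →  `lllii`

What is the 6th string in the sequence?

Continuing the enumeration 2 steps past lllii: lllii → llliz → (answer).

lllil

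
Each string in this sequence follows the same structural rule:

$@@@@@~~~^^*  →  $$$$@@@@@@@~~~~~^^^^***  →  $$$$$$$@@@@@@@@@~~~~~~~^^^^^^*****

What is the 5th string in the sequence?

$$$$$$$$$$$$$@@@@@@@@@@@@@~~~~~~~~~~~^^^^^^^^^^*********

Term n consists of 3n-2 $'s, followed by 2n+3 @'s, followed by 2n+1 ~'s, followed by 2n ^'s, followed by 2n-1 *'s (n = 1, 2, …).
For term 5, n = 5, so the run lengths are 13, 13, 11, 10, 9.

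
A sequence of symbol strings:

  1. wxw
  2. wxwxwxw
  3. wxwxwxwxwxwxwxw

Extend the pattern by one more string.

wxwxwxwxwxwxwxwxwxwxwxwxwxwxwxw

Every step duplicates the string with 'x' between the halves.
One more doubling of wxwxwxwxwxwxwxw gives the answer.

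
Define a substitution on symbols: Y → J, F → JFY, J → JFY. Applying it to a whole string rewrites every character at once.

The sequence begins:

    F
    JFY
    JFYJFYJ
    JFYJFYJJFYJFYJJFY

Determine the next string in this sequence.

φ(JFYJFYJJFYJFYJJFY) expands symbol-by-symbol to JFY JFY J JFY JFY J JFY JFY JFY J JFY JFY J JFY JFY JFY J; joining the 17 pieces gives the next term.

JFYJFYJJFYJFYJJFYJFYJFYJJFYJFYJJFYJFYJFYJ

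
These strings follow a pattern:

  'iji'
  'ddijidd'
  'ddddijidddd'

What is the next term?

ddddddijidddddd

Each term wraps the previous one in dd on the left and dd on the right.
One more step from ddddijidddd gives the answer.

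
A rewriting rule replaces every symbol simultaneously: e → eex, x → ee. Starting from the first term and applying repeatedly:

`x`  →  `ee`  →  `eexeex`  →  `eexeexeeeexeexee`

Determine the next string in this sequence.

Rewriting the 16 symbols of eexeexeeeexeexee one by one yields eex eex ee eex eex ee eex eex eex eex ee eex eex ee eex eex; concatenated:

eexeexeeeexeexeeeexeexeexeexeeeexeexeeeexeex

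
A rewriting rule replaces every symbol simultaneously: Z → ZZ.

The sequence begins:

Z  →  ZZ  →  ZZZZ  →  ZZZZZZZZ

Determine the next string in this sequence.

ZZZZZZZZZZZZZZZZ

Apply φ to ZZZZZZZZ symbol by symbol: Z→ZZ, Z→ZZ, Z→ZZ, Z→ZZ, Z→ZZ, Z→ZZ, Z→ZZ, Z→ZZ; joined: ZZ ZZ ZZ ZZ ZZ ZZ ZZ ZZ.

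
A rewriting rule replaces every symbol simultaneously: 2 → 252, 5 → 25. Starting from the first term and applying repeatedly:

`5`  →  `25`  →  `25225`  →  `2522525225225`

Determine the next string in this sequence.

2522525225225252252522522525225225

φ(2522525225225) expands symbol-by-symbol to 252 25 252 252 25 252 25 252 252 25 252 252 25; joining the 13 pieces gives the next term.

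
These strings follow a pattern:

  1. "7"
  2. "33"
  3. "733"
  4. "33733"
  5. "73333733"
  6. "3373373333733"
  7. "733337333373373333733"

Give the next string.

Each term (from the third on) is the two preceding terms concatenated in order: term 3 = 7·33 = 733.
So term 8 is 3373373333733·733337333373373333733.

3373373333733733337333373373333733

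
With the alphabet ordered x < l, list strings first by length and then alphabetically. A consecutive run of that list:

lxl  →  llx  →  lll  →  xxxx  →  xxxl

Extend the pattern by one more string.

xxlx

The successor of xxxl increments the rightmost position that isn't already l and resets every position after it to x.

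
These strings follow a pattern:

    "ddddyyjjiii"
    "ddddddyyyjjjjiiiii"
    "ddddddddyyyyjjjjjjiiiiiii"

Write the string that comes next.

Reading off run lengths: d runs 4, 6, 8; y runs 2, 3, 4; j runs 2, 4, 6; i runs 3, 5, 7 — each is linear in n (n = 1, 2, …).
For the next term, n = 4, so the run lengths are 10, 5, 8, 9.

ddddddddddyyyyyjjjjjjjjiiiiiiiii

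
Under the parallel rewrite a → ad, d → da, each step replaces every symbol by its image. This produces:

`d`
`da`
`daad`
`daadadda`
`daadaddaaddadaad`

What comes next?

φ(daadaddaaddadaad) expands symbol-by-symbol to da ad ad da ad da da ad ad da da ad da ad ad da; joining the 16 pieces gives the next term.

daadaddaaddadaadaddadaaddaadadda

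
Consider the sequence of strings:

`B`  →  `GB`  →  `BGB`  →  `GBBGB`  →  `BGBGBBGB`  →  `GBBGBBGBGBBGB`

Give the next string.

BGBGBBGBGBBGBBGBGBBGB

This is a Fibonacci-style word recurrence s(k) = s(k−2)·s(k−1): e.g. B·GB = BGB.
The next term joins BGBGBBGB and GBBGBBGBGBBGB.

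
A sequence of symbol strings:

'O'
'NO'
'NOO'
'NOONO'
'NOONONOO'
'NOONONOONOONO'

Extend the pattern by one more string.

NOONONOONOONONOONONOO

Each term (from the third on) is the previous term followed by the one before it: term 3 = NO·O = NOO.
Continuing: NOONONOONOONO · NOONONOO gives term 7.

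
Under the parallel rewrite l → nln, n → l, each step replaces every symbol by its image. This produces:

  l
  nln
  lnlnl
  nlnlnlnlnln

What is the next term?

lnlnlnlnlnlnlnlnlnlnl

Rewriting each symbol of nlnlnlnlnln: n→l, l→nln, n→l, l→nln, n→l, l→nln, n→l, l→nln, n→l, l→nln, n→l, which concatenates to l nln l nln l nln l nln l nln l.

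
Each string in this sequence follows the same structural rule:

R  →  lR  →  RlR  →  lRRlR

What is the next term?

RlRlRRlR

From term 3 onward, concatenate the second-to-last term with the last: R·lR = RlR, lR·RlR = lRRlR, …
So term 5 is RlR·lRRlR.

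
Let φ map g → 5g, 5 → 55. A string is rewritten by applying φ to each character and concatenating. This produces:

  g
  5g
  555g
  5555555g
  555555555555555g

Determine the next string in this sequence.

φ(555555555555555g) expands symbol-by-symbol to 55 55 55 55 55 55 55 55 55 55 55 55 55 55 55 5g; joining the 16 pieces gives the next term.

5555555555555555555555555555555g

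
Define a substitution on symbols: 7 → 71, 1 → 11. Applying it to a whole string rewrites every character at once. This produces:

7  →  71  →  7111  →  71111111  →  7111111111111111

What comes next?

Replace each of the 16 characters of 7111111111111111 in place — 71 11 11 11 11 11 11 11 11 11 11 11 11 11 11 11 — and concatenate.

71111111111111111111111111111111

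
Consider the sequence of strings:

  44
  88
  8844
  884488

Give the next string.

This is a Fibonacci-style word recurrence s(k) = s(k−1)·s(k−2): e.g. 88·44 = 8844.
So term 5 is 884488·8844.

8844888844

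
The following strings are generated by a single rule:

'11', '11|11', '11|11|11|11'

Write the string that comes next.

11|11|11|11|11|11|11|11

s(k+1) = s(k)·|·s(k) — each term doubles the last with '|' between the halves.
One more doubling of 11|11|11|11 gives the answer.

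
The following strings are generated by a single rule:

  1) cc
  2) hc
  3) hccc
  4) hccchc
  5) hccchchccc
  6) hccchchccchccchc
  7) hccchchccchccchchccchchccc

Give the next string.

hccchchccchccchchccchchccchccchchccchccchc

Each term (from the third on) is the previous term followed by the one before it: term 3 = hc·cc = hccc.
So term 8 is hccchchccchccchchccchchccc·hccchchccchccchc.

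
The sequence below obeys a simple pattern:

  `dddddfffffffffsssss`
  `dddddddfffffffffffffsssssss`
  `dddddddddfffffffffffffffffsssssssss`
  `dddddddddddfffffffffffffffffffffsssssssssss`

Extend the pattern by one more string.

dddddddddddddfffffffffffffffffffffffffsssssssssssss

Reading off run lengths: d runs 5, 7, 9, 11; f runs 9, 13, 17, 21; s runs 5, 7, 9, 11 — each is linear in n, where the shown terms are n = 2, 3, 4, 5.
At n = 6 the blocks have lengths 13, 25, 13.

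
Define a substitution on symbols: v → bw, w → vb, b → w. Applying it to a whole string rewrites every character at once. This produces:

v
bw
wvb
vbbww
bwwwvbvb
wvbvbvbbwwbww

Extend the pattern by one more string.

vbbwwbwwbwwwvbvbwvbvb

Replace each of the 13 characters of wvbvbvbbwwbww in place — vb bw w bw w bw w w vb vb w vb vb — and concatenate.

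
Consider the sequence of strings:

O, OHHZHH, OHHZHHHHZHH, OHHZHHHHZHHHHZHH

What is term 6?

OHHZHHHHZHHHHZHHHHZHHHHZHH

Every step adds HHZHH to the end: s(k+1) = s(k)·HHZHH.
From OHHZHHHHZHHHHZHH, 2 further steps: OHHZHHHHZHHHHZHH → OHHZHHHHZHHHHZHHHHZHH → (answer).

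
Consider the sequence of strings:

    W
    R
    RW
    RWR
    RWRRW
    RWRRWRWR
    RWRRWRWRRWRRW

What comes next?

This is a Fibonacci-style word recurrence s(k) = s(k−1)·s(k−2): e.g. R·W = RW.
The next term joins RWRRWRWRRWRRW and RWRRWRWR.

RWRRWRWRRWRRWRWRRWRWR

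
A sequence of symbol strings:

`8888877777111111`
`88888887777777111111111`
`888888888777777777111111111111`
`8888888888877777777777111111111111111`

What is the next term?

Reading off run lengths: 8 runs 5, 7, 9, 11; 7 runs 5, 7, 9, 11; 1 runs 6, 9, 12, 15 — each is linear in n, where the shown terms are n = 2, 3, 4, 5.
For the next term, n = 6, so the run lengths are 13, 13, 18.

88888888888887777777777777111111111111111111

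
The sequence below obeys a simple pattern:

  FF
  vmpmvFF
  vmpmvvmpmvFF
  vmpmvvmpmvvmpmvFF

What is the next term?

vmpmvvmpmvvmpmvvmpmvFF

Every step adds vmpmv at the front: s(k+1) = vmpmv·s(k).
So the next term is vmpmv·vmpmvvmpmvvmpmvFF.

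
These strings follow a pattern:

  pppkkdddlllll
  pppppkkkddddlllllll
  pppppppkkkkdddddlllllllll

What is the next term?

Each string has the form p^{2n-1} k^{n} d^{n+1} l^{2n+1}, where the shown terms are n = 2, 3, 4.
At n = 5 the blocks have lengths 9, 5, 6, 11.

pppppppppkkkkkddddddlllllllllll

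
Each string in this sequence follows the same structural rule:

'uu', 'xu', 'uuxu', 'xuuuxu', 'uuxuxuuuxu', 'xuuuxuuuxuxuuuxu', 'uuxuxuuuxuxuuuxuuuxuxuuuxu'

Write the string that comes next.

From term 3 onward, concatenate the second-to-last term with the last: uu·xu = uuxu, xu·uuxu = xuuuxu, …
Continuing: xuuuxuuuxuxuuuxu · uuxuxuuuxuxuuuxuuuxuxuuuxu gives term 8.

xuuuxuuuxuxuuuxuuuxuxuuuxuxuuuxuuuxuxuuuxu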